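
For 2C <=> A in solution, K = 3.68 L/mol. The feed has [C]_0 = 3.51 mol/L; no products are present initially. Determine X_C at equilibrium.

Let X = conversion of C; extent ξ = 3.51X/2 mol/L.
Concentrations: [C] = 3.51 − 3.51X; [A] = 1.75X.
K = [A] / ([C]^2).
Setting equal to 3.68 and solving for X on (0,1) gives X = 0.822.

X = 0.822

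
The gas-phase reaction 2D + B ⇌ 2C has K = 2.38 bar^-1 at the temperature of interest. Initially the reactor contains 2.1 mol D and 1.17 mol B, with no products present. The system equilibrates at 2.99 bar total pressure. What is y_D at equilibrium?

Basis: 2.1 mol D initially; let X = conversion of D. Extent ξ = 1.05X.
At extent ξ: n_D = 2.1 − 2.1X; n_B = 1.17 − 1.05X; n_C = 2.1X.
n_T = Σnᵢ = 3.27 − 1.05X.
With p_i = (n_i/n_T)P, K = p_C^2 / (p_D^2 p_B).
This yields a degree-3 equation in X; solving on (0,1), X = 0.555.
Then n_D = 0.935, n_T = 2.69, so y_D = 0.348.

y_D = 0.348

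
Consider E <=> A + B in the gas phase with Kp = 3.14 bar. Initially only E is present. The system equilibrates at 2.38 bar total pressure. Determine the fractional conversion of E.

X = 0.754

Let X = conversion of E (basis 1 mol E); extent of reaction ξ = X.
At extent ξ: n_E = 1 − X; n_A = X; n_B = X.
Summing: n_T = 1 + X.
Mole fractions y_i = n_i/n_T; Kp = p_A p_B / (p_E) with p_i = y_i·P.
Substituting and setting equal to 3.14 bar gives a polynomial in X; the root in (0,1) is X = 0.754.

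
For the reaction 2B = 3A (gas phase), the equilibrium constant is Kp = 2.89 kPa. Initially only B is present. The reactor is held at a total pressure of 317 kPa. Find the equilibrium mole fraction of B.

y_B = 0.817

Basis: 1 mol B initially; let X = conversion of B. Extent ξ = 0.5X.
Mole table: n_B = 1 − X; n_A = 1.5X.
Total moles n_T = 1 + 0.5X.
Mole fractions y_i = n_i/n_T; Kp = p_A^3 / (p_B^2) with p_i = y_i·P.
Equating to 2.89 kPa and solving on 0 < X < 1: X = 0.130.
Then n_B = 0.87, n_T = 1.06, so y_B = 0.817.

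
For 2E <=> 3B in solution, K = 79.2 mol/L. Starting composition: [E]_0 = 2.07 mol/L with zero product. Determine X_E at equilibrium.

Let X = conversion of E; extent ξ = 2.07X/2 mol/L.
Concentrations: [E] = 2.07 − 2.07X; [B] = 3.1X.
K = [B]^3 / ([E]^2).
Setting equal to 79.2 and solving for X on (0,1) gives X = 0.791.

X = 0.791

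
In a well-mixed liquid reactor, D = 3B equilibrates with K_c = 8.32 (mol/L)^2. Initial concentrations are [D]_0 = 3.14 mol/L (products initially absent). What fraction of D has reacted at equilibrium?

Let X = conversion of D; extent ξ = 3.14·X mol/L.
Concentrations: [D] = 3.14 − 3.14X; [B] = 9.42X.
K_c = [B]^3 / ([D]).
This equals 8.32 at X = 0.282 (the root in 0 < X < 1).

X = 0.282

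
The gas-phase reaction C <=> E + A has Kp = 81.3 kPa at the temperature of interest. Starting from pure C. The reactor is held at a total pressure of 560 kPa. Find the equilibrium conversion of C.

Let X = conversion of C (basis 1 mol C); extent of reaction ξ = X.
At extent ξ: n_C = 1 − X; n_E = X; n_A = X.
Total moles n_T = 1 + X.
y_i = n_i/n_T, p_i = y_i·P. Kp = p_E p_A / (p_C).
Equating to 81.3 kPa and solving on 0 < X < 1: X = 0.356.

X = 0.356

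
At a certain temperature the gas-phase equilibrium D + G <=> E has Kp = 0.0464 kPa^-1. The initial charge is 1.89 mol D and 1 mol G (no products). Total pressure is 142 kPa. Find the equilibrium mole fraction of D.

y_D = 0.527

Let X = conversion of G (basis 1 mol G); extent of reaction ξ = X.
Mole table: n_D = 1.89 − X; n_G = 1 − X; n_E = X.
Total moles n_T = 2.89 − X.
Mole fractions y_i = n_i/n_T; Kp = p_E / (p_D p_G) with p_i = y_i·P.
This yields a degree-2 equation in X; solving on (0,1), X = 0.776.
Then n_D = 1.11, n_T = 2.11, so y_D = 0.527.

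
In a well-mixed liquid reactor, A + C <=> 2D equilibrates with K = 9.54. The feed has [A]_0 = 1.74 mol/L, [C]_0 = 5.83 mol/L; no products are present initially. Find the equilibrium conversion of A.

Let X = conversion of A; extent ξ = 1.74·X mol/L.
Concentrations: [A] = 1.74 − 1.74X; [C] = 5.83 − 1.74X; [D] = 3.48X.
K = [D]^2 / ([A] [C]).
Setting equal to 9.54 and solving for X on (0,1) gives X = 0.872.

X = 0.872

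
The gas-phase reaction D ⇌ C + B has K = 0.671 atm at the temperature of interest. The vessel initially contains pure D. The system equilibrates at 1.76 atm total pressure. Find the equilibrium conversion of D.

X = 0.525

Take 1 mol D as basis and let X be its fractional conversion, so ξ = X.
At extent ξ: n_D = 1 − X; n_C = X; n_B = X.
Summing: n_T = 1 + X.
y_i = n_i/n_T, p_i = y_i·P. K = p_C p_B / (p_D).
Setting this equal to 0.671 atm and taking the physical root (0 < X < 1) gives X = 0.525.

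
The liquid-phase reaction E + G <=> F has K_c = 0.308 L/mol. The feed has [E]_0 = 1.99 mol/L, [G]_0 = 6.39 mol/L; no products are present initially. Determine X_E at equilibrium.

Let X = conversion of E; extent ξ = 1.99·X mol/L.
Concentrations: [E] = 1.99 − 1.99X; [G] = 6.39 − 1.99X; [F] = 1.99X.
K_c = [F] / ([E] [G]).
Solving K_c = 0.308 for X ∈ (0,1): X = 0.614.

X = 0.614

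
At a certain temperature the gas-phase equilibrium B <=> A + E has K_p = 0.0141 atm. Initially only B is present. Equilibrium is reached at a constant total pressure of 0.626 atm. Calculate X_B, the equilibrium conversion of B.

X = 0.148

Basis: 1 mol B initially; let X = conversion of B. Extent ξ = X.
Species balance: n_B = 1 − X; n_A = X; n_E = X.
Summing: n_T = 1 + X.
y_i = n_i/n_T, p_i = y_i·P. K_p = p_A p_E / (p_B).
Substituting and setting equal to 0.0141 atm gives a polynomial in X; the root in (0,1) is X = 0.148.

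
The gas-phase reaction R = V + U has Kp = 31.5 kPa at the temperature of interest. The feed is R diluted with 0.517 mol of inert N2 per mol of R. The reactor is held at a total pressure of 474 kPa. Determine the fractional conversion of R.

Basis: 1 mol R initially; let X = conversion of R. Extent ξ = X.
Moles: n_R = 1 − X; n_V = X; n_U = X; n_I = 0.517 (inert).
n_T = Σnᵢ = 1.52 + X.
y_i = n_i/n_T, p_i = y_i·P. Kp = p_V p_U / (p_R).
Setting this equal to 31.5 kPa and taking the physical root (0 < X < 1) gives X = 0.292.

X = 0.292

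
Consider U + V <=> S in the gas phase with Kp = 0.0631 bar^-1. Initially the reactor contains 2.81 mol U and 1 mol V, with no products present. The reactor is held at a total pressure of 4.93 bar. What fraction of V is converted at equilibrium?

Basis: 1 mol V initially; let X = conversion of V. Extent ξ = X.
At extent ξ: n_U = 2.81 − X; n_V = 1 − X; n_S = X.
Summing: n_T = 3.81 − X.
y_i = n_i/n_T, p_i = y_i·P. Kp = p_S / (p_U p_V).
Substituting and setting equal to 0.0631 bar^-1 gives a polynomial in X; the root in (0,1) is X = 0.184.

X = 0.184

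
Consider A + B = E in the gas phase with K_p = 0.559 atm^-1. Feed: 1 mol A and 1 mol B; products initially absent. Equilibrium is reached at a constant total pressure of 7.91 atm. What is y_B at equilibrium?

y_B = 0.300

Basis: 1 mol A initially; let X = conversion of A. Extent ξ = X.
At extent ξ: n_A = 1 − X; n_B = 1 − X; n_E = X.
Summing: n_T = 2 − X.
With p_i = (n_i/n_T)P, K_p = p_E / (p_A p_B).
Setting this equal to 0.559 atm^-1 and taking the physical root (0 < X < 1) gives X = 0.571.
Then n_B = 0.429, n_T = 1.43, so y_B = 0.300.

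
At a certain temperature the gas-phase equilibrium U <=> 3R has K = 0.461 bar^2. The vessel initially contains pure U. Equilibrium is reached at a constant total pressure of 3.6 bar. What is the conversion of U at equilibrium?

X = 0.121

Let X = conversion of U (basis 1 mol U); extent of reaction ξ = X.
Moles: n_U = 1 − X; n_R = 3X.
Total moles n_T = 1 + 2X.
Mole fractions y_i = n_i/n_T; K = p_R^3 / (p_U) with p_i = y_i·P.
Substituting and setting equal to 0.461 bar^2 gives a polynomial in X; the root in (0,1) is X = 0.121.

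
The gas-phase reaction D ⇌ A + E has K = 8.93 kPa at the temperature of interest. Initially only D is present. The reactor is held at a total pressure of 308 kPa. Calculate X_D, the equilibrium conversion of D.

Take 1 mol D as basis and let X be its fractional conversion, so ξ = X.
At extent ξ: n_D = 1 − X; n_A = X; n_E = X.
n_T = Σnᵢ = 1 + X.
y_i = n_i/n_T, p_i = y_i·P. K = p_A p_E / (p_D).
Setting this equal to 8.93 kPa and taking the physical root (0 < X < 1) gives X = 0.168.

X = 0.168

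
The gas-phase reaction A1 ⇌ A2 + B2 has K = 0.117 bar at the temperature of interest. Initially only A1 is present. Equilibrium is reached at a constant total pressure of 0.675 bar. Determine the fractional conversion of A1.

X = 0.384

Basis: 1 mol A1 initially; let X = conversion of A1. Extent ξ = X.
Moles: n_A1 = 1 − X; n_A2 = X; n_B2 = X.
n_T = Σnᵢ = 1 + X.
Mole fractions y_i = n_i/n_T; K = p_A2 p_B2 / (p_A1) with p_i = y_i·P.
This yields a degree-2 equation in X; solving on (0,1), X = 0.384.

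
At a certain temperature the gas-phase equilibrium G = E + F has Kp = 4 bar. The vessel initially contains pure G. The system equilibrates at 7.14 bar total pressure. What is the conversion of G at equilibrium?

X = 0.599

Let X = conversion of G (basis 1 mol G); extent of reaction ξ = X.
Species balance: n_G = 1 − X; n_E = X; n_F = X.
n_T = Σnᵢ = 1 + X.
y_i = n_i/n_T, p_i = y_i·P. Kp = p_E p_F / (p_G).
Equating to 4 bar and solving on 0 < X < 1: X = 0.599.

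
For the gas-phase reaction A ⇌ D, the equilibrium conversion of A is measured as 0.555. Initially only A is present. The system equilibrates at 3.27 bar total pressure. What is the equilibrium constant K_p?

K_p = 1.25

Take 1 mol A as basis and let X be its fractional conversion, so ξ = X.
Species balance: n_A = 1 − X; n_D = X.
Total moles n_T = 1 (Δν = 0, constant).
At X = 0.555: n_A = 0.445, n_D = 0.555, n_T = 1.
p_i = (n_i/n_T)·P. K_p = p_D / (p_A) = 1.25.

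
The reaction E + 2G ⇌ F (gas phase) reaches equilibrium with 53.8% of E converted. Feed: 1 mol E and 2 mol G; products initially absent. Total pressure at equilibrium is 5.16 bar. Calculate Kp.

Let X = conversion of E (basis 1 mol E); extent of reaction ξ = X.
Species balance: n_E = 1 − X; n_G = 2 − 2X; n_F = X.
Total moles n_T = 3 − 2X.
At X = 0.538: n_E = 0.462, n_G = 0.924, n_F = 0.538, n_T = 1.92.
p_i = (n_i/n_T)·P. Kp = p_F / (p_E p_G^2) = 0.19 bar^-2.

Kp = 0.19 bar^-2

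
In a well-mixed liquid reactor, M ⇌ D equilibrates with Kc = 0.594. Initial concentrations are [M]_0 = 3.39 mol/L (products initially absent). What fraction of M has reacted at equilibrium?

X = 0.373

Let X = conversion of M; extent ξ = 3.39·X mol/L.
Concentrations: [M] = 3.39 − 3.39X; [D] = 3.39X.
Kc = [D] / ([M]).
Solving Kc = 0.594 for X ∈ (0,1): X = 0.373.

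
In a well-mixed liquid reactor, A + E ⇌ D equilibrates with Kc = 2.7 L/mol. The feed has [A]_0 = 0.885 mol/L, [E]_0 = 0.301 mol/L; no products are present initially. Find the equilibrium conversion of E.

X = 0.650

Let X = conversion of E; extent ξ = 0.301·X mol/L.
Concentrations: [A] = 0.885 − 0.301X; [E] = 0.301 − 0.301X; [D] = 0.301X.
Kc = [D] / ([A] [E]).
Setting equal to 2.7 and solving for X on (0,1) gives X = 0.650.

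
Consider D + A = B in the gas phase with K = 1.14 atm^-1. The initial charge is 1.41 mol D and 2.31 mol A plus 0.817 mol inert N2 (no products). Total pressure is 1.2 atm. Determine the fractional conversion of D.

X = 0.378

Basis: 1.41 mol D initially; let X = conversion of D. Extent ξ = 1.41X.
Moles: n_D = 1.41 − 1.41X; n_A = 2.31 − 1.41X; n_B = 1.41X; n_I = 0.817 (inert).
Summing: n_T = 4.54 − 1.41X.
Mole fractions y_i = n_i/n_T; K = p_B / (p_D p_A) with p_i = y_i·P.
Substituting and setting equal to 1.14 atm^-1 gives a polynomial in X; the root in (0,1) is X = 0.378.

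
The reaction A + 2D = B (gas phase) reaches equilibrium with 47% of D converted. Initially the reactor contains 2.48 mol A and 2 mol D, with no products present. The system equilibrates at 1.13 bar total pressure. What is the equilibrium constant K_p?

K_p = 2.04 bar^-2

Basis: 2 mol D initially; let X = conversion of D. Extent ξ = X.
Species balance: n_A = 2.48 − X; n_D = 2 − 2X; n_B = X.
Total moles n_T = 4.48 − 2X.
At X = 0.47: n_A = 2.01, n_D = 1.06, n_B = 0.47, n_T = 3.54.
p_i = (n_i/n_T)·P. K_p = p_B / (p_A p_D^2) = 2.04 bar^-2.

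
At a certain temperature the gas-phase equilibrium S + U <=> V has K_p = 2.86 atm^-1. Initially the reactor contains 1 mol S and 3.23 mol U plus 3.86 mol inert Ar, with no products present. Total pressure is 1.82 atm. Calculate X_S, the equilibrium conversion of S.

X = 0.644

Take 1 mol S as basis and let X be its fractional conversion, so ξ = X.
At extent ξ: n_S = 1 − X; n_U = 3.23 − X; n_V = X; n_I = 3.86 (inert).
Total moles n_T = 8.09 − X.
y_i = n_i/n_T, p_i = y_i·P. K_p = p_V / (p_S p_U).
Equating to 2.86 atm^-1 and solving on 0 < X < 1: X = 0.644.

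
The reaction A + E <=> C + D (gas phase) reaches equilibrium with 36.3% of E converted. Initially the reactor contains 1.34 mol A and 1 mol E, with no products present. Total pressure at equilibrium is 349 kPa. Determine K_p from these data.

K_p = 0.212

Take 1 mol E as basis and let X be its fractional conversion, so ξ = X.
Mole table: n_A = 1.34 − X; n_E = 1 − X; n_C = X; n_D = X.
Total moles n_T = 2.34 (Δν = 0, constant).
At X = 0.363: n_A = 0.977, n_E = 0.637, n_C = 0.363, n_D = 0.363, n_T = 2.34.
p_i = (n_i/n_T)·P. K_p = p_C p_D / (p_A p_E) = 0.212.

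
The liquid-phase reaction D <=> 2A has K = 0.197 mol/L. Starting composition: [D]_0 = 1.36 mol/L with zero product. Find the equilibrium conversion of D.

Let X = conversion of D; extent ξ = 1.36·X mol/L.
Concentrations: [D] = 1.36 − 1.36X; [A] = 2.72X.
K = [A]^2 / ([D]).
Equating to 0.197 mol/L: the physical root is X = 0.173.

X = 0.173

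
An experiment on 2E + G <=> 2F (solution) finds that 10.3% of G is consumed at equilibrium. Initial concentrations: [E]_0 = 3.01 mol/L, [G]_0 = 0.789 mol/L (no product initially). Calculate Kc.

Let X = conversion of G.
Concentrations: [E] = 3.01 − 1.58X; [G] = 0.789 − 0.789X; [F] = 1.58X.
At X = 0.103: [E] = 2.85, [G] = 0.708, [F] = 0.163.
Kc = [F]^2 / ([E]^2 [G]) = 0.0046 L/mol.

Kc = 0.0046 L/mol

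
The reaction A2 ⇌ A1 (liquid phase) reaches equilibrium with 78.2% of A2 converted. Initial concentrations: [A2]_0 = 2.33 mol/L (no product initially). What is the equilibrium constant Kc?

Let X = conversion of A2.
Concentrations: [A2] = 2.33 − 2.33X; [A1] = 2.33X.
At X = 0.782: [A2] = 0.508, [A1] = 1.82.
Kc = [A1] / ([A2]) = 3.59.

Kc = 3.59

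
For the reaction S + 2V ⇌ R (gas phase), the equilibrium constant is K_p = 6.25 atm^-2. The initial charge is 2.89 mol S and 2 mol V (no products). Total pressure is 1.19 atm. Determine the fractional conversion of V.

X = 0.672

Let X = conversion of V (basis 2 mol V); extent of reaction ξ = X.
Moles: n_S = 2.89 − X; n_V = 2 − 2X; n_R = X.
Total moles n_T = 4.89 − 2X.
With p_i = (n_i/n_T)P, K_p = p_R / (p_S p_V^2).
This yields a degree-3 equation in X; solving on (0,1), X = 0.672.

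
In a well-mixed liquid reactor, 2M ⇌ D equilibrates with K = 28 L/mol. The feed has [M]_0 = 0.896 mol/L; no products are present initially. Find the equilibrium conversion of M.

Let X = conversion of M; extent ξ = 0.896X/2 mol/L.
Concentrations: [M] = 0.896 − 0.896X; [D] = 0.448X.
K = [D] / ([M]^2).
This equals 28 at X = 0.868 (the root in 0 < X < 1).

X = 0.868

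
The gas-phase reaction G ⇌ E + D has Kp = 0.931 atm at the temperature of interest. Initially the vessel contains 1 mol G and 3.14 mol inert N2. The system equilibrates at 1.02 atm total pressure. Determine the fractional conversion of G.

Take 1 mol G as basis and let X be its fractional conversion, so ξ = X.
At extent ξ: n_G = 1 − X; n_E = X; n_D = X; n_I = 3.14 (inert).
Summing: n_T = 4.14 + X.
Mole fractions y_i = n_i/n_T; Kp = p_E p_D / (p_G) with p_i = y_i·P.
This yields a degree-2 equation in X; solving on (0,1), X = 0.844.

X = 0.844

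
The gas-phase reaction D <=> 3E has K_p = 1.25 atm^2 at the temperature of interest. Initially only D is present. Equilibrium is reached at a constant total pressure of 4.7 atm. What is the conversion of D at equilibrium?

X = 0.144

Take 1 mol D as basis and let X be its fractional conversion, so ξ = X.
At extent ξ: n_D = 1 − X; n_E = 3X.
Total moles n_T = 1 + 2X.
Mole fractions y_i = n_i/n_T; K_p = p_E^3 / (p_D) with p_i = y_i·P.
Setting this equal to 1.25 atm^2 and taking the physical root (0 < X < 1) gives X = 0.144.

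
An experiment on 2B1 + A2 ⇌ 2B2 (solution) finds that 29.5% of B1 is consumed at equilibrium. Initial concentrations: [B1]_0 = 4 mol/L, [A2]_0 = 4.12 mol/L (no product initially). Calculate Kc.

Kc = 0.0496 L/mol

Let X = conversion of B1.
Concentrations: [B1] = 4 − 4X; [A2] = 4.12 − 2X; [B2] = 4X.
At X = 0.295: [B1] = 2.82, [A2] = 3.53, [B2] = 1.18.
Kc = [B2]^2 / ([B1]^2 [A2]) = 0.0496 L/mol.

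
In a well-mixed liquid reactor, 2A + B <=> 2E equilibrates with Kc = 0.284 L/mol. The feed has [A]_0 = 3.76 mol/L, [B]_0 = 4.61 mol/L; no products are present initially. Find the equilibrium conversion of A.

Let X = conversion of A; extent ξ = 3.76X/2 mol/L.
Concentrations: [A] = 3.76 − 3.76X; [B] = 4.61 − 1.88X; [E] = 3.76X.
Kc = [E]^2 / ([A]^2 [B]).
Solving Kc = 0.284 for X ∈ (0,1): X = 0.505.

X = 0.505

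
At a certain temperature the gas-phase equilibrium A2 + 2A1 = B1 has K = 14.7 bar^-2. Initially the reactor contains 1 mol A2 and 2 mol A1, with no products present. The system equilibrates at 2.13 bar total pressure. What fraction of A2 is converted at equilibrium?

Basis: 1 mol A2 initially; let X = conversion of A2. Extent ξ = X.
Species balance: n_A2 = 1 − X; n_A1 = 2 − 2X; n_B1 = X.
Total moles n_T = 3 − 2X.
Mole fractions y_i = n_i/n_T; K = p_B1 / (p_A2 p_A1^2) with p_i = y_i·P.
This yields a degree-3 equation in X; solving on (0,1), X = 0.822.

X = 0.822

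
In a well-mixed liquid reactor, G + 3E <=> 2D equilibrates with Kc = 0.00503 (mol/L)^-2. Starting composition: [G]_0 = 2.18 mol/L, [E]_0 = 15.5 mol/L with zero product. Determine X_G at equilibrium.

X = 0.599

Let X = conversion of G; extent ξ = 2.18·X mol/L.
Concentrations: [G] = 2.18 − 2.18X; [E] = 15.5 − 6.54X; [D] = 4.36X.
Kc = [D]^2 / ([G] [E]^3).
This equals 0.00503 at X = 0.599 (the root in 0 < X < 1).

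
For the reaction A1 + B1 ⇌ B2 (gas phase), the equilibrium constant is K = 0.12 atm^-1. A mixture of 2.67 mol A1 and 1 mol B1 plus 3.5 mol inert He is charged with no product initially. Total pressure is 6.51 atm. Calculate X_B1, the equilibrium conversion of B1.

X = 0.216

Let X = conversion of B1 (basis 1 mol B1); extent of reaction ξ = X.
At extent ξ: n_A1 = 2.67 − X; n_B1 = 1 − X; n_B2 = X; n_I = 3.5 (inert).
Total moles n_T = 7.17 − X.
Mole fractions y_i = n_i/n_T; K = p_B2 / (p_A1 p_B1) with p_i = y_i·P.
Setting this equal to 0.12 atm^-1 and taking the physical root (0 < X < 1) gives X = 0.216.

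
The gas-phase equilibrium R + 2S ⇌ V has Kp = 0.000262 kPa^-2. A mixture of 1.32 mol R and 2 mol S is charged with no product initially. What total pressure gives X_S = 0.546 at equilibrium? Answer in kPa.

P = 127 kPa

Take 2 mol S as basis and let X be its fractional conversion, so ξ = X.
Species balance: n_R = 1.32 − X; n_S = 2 − 2X; n_V = X.
Summing: n_T = 3.32 − 2X.
Kp = p_V / (p_R p_S^2) with p_i = (n_i/n_T)·P.
At X = 0.546: the mole-fraction product g(X) = Π y_i^ν_i = 4.247. Since Kp = g(X)·P^{-2}, P = (g/Kp)^(1/2) = (4.247/0.000262)^(1/2) = 127 kPa.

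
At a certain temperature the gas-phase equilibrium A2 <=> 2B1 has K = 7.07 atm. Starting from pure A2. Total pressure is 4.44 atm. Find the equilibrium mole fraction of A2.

Basis: 1 mol A2 initially; let X = conversion of A2. Extent ξ = X.
Species balance: n_A2 = 1 − X; n_B1 = 2X.
Summing: n_T = 1 + X.
y_i = n_i/n_T, p_i = y_i·P. K = p_B1^2 / (p_A2).
Setting this equal to 7.07 atm and taking the physical root (0 < X < 1) gives X = 0.534.
Then n_A2 = 0.466, n_T = 1.53, so y_A2 = 0.304.

y_A2 = 0.304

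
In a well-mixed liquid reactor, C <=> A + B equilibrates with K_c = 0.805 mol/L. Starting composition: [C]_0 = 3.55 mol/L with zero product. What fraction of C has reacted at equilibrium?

X = 0.376

Let X = conversion of C; extent ξ = 3.55·X mol/L.
Concentrations: [C] = 3.55 − 3.55X; [A] = 3.55X; [B] = 3.55X.
K_c = [A] [B] / ([C]).
Equating to 0.805 mol/L: the physical root is X = 0.376.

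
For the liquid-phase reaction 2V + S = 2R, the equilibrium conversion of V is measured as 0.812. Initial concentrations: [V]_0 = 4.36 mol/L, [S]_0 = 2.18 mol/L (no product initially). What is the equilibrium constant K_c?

K_c = 45.5 L/mol

Let X = conversion of V.
Concentrations: [V] = 4.36 − 4.36X; [S] = 2.18 − 2.18X; [R] = 4.36X.
At X = 0.812: [V] = 0.82, [S] = 0.41, [R] = 3.54.
K_c = [R]^2 / ([V]^2 [S]) = 45.5 L/mol.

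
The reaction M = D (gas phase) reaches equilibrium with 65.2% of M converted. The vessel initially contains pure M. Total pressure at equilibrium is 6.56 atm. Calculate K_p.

K_p = 1.87

Take 1 mol M as basis and let X be its fractional conversion, so ξ = X.
At extent ξ: n_M = 1 − X; n_D = X.
Since Δν = 0, n_T = 1 throughout.
At X = 0.652: n_M = 0.348, n_D = 0.652, n_T = 1.
p_i = (n_i/n_T)·P. K_p = p_D / (p_M) = 1.87.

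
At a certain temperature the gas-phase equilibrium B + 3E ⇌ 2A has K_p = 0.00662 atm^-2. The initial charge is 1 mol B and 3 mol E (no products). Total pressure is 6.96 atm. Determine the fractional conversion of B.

X = 0.241

Basis: 1 mol B initially; let X = conversion of B. Extent ξ = X.
Species balance: n_B = 1 − X; n_E = 3 − 3X; n_A = 2X.
Total moles n_T = 4 − 2X.
Mole fractions y_i = n_i/n_T; K_p = p_A^2 / (p_B p_E^3) with p_i = y_i·P.
Setting this equal to 0.00662 atm^-2 and taking the physical root (0 < X < 1) gives X = 0.241.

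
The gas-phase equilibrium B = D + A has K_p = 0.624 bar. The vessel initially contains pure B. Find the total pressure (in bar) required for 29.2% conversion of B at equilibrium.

Let X = conversion of B (basis 1 mol B); extent of reaction ξ = X.
At extent ξ: n_B = 1 − X; n_D = X; n_A = X.
Summing: n_T = 1 + X.
K_p = p_D p_A / (p_B) with p_i = (n_i/n_T)·P.
At X = 0.292: the mole-fraction product g(X) = Π y_i^ν_i = 0.09321. Since K_p = g(X)·P^{1}, P = (K_p/g)^(1/1) = (0.624/0.09321)^(1/1) = 6.69 bar.

P = 6.69 bar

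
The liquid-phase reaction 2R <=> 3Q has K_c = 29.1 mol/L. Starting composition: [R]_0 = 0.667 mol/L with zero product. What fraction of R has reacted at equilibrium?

Let X = conversion of R; extent ξ = 0.667X/2 mol/L.
Concentrations: [R] = 0.667 − 0.667X; [Q] = 1X.
K_c = [Q]^3 / ([R]^2).
Solving K_c = 29.1 for X ∈ (0,1): X = 0.801.

X = 0.801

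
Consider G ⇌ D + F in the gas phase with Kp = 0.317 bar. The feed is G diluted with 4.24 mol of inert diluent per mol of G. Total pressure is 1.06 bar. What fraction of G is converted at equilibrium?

Basis: 1 mol G initially; let X = conversion of G. Extent ξ = X.
Species balance: n_G = 1 − X; n_D = X; n_F = X; n_I = 4.24 (inert).
n_T = Σnᵢ = 5.24 + X.
Mole fractions y_i = n_i/n_T; Kp = p_D p_F / (p_G) with p_i = y_i·P.
This yields a degree-2 equation in X; solving on (0,1), X = 0.714.

X = 0.714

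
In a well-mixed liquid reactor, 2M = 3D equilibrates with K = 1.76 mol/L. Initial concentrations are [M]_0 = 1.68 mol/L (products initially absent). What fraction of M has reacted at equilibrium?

X = 0.453

Let X = conversion of M; extent ξ = 1.68X/2 mol/L.
Concentrations: [M] = 1.68 − 1.68X; [D] = 2.52X.
K = [D]^3 / ([M]^2).
Equating to 1.76 mol/L: the physical root is X = 0.453.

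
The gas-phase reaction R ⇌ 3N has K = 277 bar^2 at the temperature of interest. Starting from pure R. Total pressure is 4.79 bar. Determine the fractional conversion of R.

X = 0.822

Basis: 1 mol R initially; let X = conversion of R. Extent ξ = X.
Species balance: n_R = 1 − X; n_N = 3X.
n_T = Σnᵢ = 1 + 2X.
With p_i = (n_i/n_T)P, K = p_N^3 / (p_R).
Equating to 277 bar^2 and solving on 0 < X < 1: X = 0.822.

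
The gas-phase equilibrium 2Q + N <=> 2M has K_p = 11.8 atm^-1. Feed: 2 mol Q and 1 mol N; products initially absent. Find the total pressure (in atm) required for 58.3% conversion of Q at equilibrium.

Let X = conversion of Q (basis 2 mol Q); extent of reaction ξ = X.
Moles: n_Q = 2 − 2X; n_N = 1 − X; n_M = 2X.
n_T = Σnᵢ = 3 − X.
K_p = p_M^2 / (p_Q^2 p_N) with p_i = (n_i/n_T)·P.
At X = 0.583: the mole-fraction product g(X) = Π y_i^ν_i = 11.33. Since K_p = g(X)·P^{-1}, P = (g/K_p)^(1/1) = (11.33/11.8)^(1/1) = 0.96 atm.

P = 0.96 atm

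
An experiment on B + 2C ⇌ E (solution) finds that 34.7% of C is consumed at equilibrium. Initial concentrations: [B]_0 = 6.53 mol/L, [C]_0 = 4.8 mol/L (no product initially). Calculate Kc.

Kc = 0.0149 (mol/L)^-2

Let X = conversion of C.
Concentrations: [B] = 6.53 − 2.4X; [C] = 4.8 − 4.8X; [E] = 2.4X.
At X = 0.347: [B] = 5.7, [C] = 3.13, [E] = 0.833.
Kc = [E] / ([B] [C]^2) = 0.0149 (mol/L)^-2.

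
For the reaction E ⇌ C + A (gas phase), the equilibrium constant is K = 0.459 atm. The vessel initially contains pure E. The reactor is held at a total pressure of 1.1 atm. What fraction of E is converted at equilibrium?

X = 0.543

Take 1 mol E as basis and let X be its fractional conversion, so ξ = X.
Species balance: n_E = 1 − X; n_C = X; n_A = X.
n_T = Σnᵢ = 1 + X.
Mole fractions y_i = n_i/n_T; K = p_C p_A / (p_E) with p_i = y_i·P.
Equating to 0.459 atm and solving on 0 < X < 1: X = 0.543.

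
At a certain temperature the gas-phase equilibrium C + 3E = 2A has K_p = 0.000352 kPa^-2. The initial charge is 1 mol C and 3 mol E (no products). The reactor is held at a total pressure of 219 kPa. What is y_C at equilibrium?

Take 1 mol C as basis and let X be its fractional conversion, so ξ = X.
At extent ξ: n_C = 1 − X; n_E = 3 − 3X; n_A = 2X.
Summing: n_T = 4 − 2X.
With p_i = (n_i/n_T)P, K_p = p_A^2 / (p_C p_E^3).
Setting this equal to 0.000352 kPa^-2 and taking the physical root (0 < X < 1) gives X = 0.603.
Then n_C = 0.397, n_T = 2.79, so y_C = 0.142.

y_C = 0.142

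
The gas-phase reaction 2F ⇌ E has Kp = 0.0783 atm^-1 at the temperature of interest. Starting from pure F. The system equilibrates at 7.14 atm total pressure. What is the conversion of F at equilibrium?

X = 0.444

Let X = conversion of F (basis 1 mol F); extent of reaction ξ = 0.5X.
Mole table: n_F = 1 − X; n_E = 0.5X.
Total moles n_T = 1 − 0.5X.
With p_i = (n_i/n_T)P, Kp = p_E / (p_F^2).
Equating to 0.0783 atm^-1 and solving on 0 < X < 1: X = 0.444.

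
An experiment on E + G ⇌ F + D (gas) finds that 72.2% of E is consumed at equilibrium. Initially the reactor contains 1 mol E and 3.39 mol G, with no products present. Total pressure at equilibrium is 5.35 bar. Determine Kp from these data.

Kp = 0.703

Let X = conversion of E (basis 1 mol E); extent of reaction ξ = X.
At extent ξ: n_E = 1 − X; n_G = 3.39 − X; n_F = X; n_D = X.
Since Δν = 0, n_T = 4.39 throughout.
At X = 0.722: n_E = 0.278, n_G = 2.67, n_F = 0.722, n_D = 0.722, n_T = 4.39.
p_i = (n_i/n_T)·P. Kp = p_F p_D / (p_E p_G) = 0.703.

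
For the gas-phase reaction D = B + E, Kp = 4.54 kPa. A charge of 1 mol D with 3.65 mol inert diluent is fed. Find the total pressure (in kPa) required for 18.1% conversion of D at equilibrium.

P = 548 kPa

Let X = conversion of D (basis 1 mol D); extent of reaction ξ = X.
At extent ξ: n_D = 1 − X; n_B = X; n_E = X; n_I = 3.65 (inert).
Summing: n_T = 4.65 + X.
Kp = p_B p_E / (p_D) with p_i = (n_i/n_T)·P.
At X = 0.181: the mole-fraction product g(X) = Π y_i^ν_i = 0.00828. Since Kp = g(X)·P^{1}, P = (Kp/g)^(1/1) = (4.54/0.00828)^(1/1) = 548 kPa.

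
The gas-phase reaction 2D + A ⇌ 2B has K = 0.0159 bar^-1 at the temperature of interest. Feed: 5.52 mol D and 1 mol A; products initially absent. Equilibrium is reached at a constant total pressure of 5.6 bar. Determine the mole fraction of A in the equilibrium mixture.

Let X = conversion of A (basis 1 mol A); extent of reaction ξ = X.
Mole table: n_D = 5.52 − 2X; n_A = 1 − X; n_B = 2X.
Total moles n_T = 6.52 − X.
y_i = n_i/n_T, p_i = y_i·P. K = p_B^2 / (p_D^2 p_A).
Substituting and setting equal to 0.0159 bar^-1 gives a polynomial in X; the root in (0,1) is X = 0.257.
Then n_A = 0.743, n_T = 6.26, so y_A = 0.119.

y_A = 0.119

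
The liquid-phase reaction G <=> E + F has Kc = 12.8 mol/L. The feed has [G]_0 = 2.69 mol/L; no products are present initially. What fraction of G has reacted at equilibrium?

X = 0.849

Let X = conversion of G; extent ξ = 2.69·X mol/L.
Concentrations: [G] = 2.69 − 2.69X; [E] = 2.69X; [F] = 2.69X.
Kc = [E] [F] / ([G]).
Setting equal to 12.8 and solving for X on (0,1) gives X = 0.849.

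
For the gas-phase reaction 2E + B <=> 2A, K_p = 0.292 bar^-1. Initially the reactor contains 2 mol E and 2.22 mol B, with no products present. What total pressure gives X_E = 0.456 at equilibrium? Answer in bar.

P = 5.13 bar

Take 2 mol E as basis and let X be its fractional conversion, so ξ = X.
At extent ξ: n_E = 2 − 2X; n_B = 2.22 − X; n_A = 2X.
Total moles n_T = 4.22 − X.
K_p = p_A^2 / (p_E^2 p_B) with p_i = (n_i/n_T)·P.
At X = 0.456: the mole-fraction product g(X) = Π y_i^ν_i = 1.499. Since K_p = g(X)·P^{-1}, P = (g/K_p)^(1/1) = (1.499/0.292)^(1/1) = 5.13 bar.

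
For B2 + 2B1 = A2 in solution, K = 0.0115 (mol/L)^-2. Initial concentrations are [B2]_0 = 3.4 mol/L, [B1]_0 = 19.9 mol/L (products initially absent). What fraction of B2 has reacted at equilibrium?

X = 0.721

Let X = conversion of B2; extent ξ = 3.4·X mol/L.
Concentrations: [B2] = 3.4 − 3.4X; [B1] = 19.9 − 6.8X; [A2] = 3.4X.
K = [A2] / ([B2] [B1]^2).
This equals 0.0115 at X = 0.721 (the root in 0 < X < 1).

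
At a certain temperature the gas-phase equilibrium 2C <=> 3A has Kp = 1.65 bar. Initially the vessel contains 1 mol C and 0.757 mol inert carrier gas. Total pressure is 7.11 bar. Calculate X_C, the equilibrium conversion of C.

X = 0.374

Take 1 mol C as basis and let X be its fractional conversion, so ξ = 0.5X.
Moles: n_C = 1 − X; n_A = 1.5X; n_I = 0.757 (inert).
Total moles n_T = 1.76 + 0.5X.
Mole fractions y_i = n_i/n_T; Kp = p_A^3 / (p_C^2) with p_i = y_i·P.
Setting this equal to 1.65 bar and taking the physical root (0 < X < 1) gives X = 0.374.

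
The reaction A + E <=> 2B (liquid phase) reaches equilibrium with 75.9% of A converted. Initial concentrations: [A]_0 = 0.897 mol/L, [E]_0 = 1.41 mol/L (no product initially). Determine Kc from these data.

Kc = 11.8

Let X = conversion of A.
Concentrations: [A] = 0.897 − 0.897X; [E] = 1.41 − 0.897X; [B] = 1.79X.
At X = 0.759: [A] = 0.216, [E] = 0.729, [B] = 1.36.
Kc = [B]^2 / ([A] [E]) = 11.8.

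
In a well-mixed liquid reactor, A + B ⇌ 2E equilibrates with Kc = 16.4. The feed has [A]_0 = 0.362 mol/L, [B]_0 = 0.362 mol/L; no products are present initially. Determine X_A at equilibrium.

Let X = conversion of A; extent ξ = 0.362·X mol/L.
Concentrations: [A] = 0.362 − 0.362X; [B] = 0.362 − 0.362X; [E] = 0.724X.
Kc = [E]^2 / ([A] [B]).
Solving Kc = 16.4 for X ∈ (0,1): X = 0.669.

X = 0.669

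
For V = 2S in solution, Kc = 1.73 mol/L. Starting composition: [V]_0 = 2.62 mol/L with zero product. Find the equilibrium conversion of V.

Let X = conversion of V; extent ξ = 2.62·X mol/L.
Concentrations: [V] = 2.62 − 2.62X; [S] = 5.24X.
Kc = [S]^2 / ([V]).
This equals 1.73 at X = 0.332 (the root in 0 < X < 1).

X = 0.332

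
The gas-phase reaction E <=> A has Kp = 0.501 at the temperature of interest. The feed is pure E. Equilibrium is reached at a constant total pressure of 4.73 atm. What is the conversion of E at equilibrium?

X = 0.334

Let X = conversion of E (basis 1 mol E); extent of reaction ξ = X.
At extent ξ: n_E = 1 − X; n_A = X.
n_T stays at 1 (no change in mole number).
Mole fractions y_i = n_i/n_T; Kp = p_A / (p_E) with p_i = y_i·P.
Substituting and setting equal to 0.501 gives a polynomial in X; the root in (0,1) is X = 0.334.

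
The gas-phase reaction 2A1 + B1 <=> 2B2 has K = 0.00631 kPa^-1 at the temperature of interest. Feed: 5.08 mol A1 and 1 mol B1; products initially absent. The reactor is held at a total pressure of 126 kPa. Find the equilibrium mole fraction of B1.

Take 1 mol B1 as basis and let X be its fractional conversion, so ξ = X.
At extent ξ: n_A1 = 5.08 − 2X; n_B1 = 1 − X; n_B2 = 2X.
Total moles n_T = 6.08 − X.
y_i = n_i/n_T, p_i = y_i·P. K = p_B2^2 / (p_A1^2 p_B1).
Equating to 0.00631 kPa^-1 and solving on 0 < X < 1: X = 0.525.
Then n_B1 = 0.475, n_T = 5.55, so y_B1 = 0.085.

y_B1 = 0.085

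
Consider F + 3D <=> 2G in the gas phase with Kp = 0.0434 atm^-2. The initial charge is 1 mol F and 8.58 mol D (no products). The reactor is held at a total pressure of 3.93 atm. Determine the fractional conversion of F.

X = 0.571

Take 1 mol F as basis and let X be its fractional conversion, so ξ = X.
Moles: n_F = 1 − X; n_D = 8.58 − 3X; n_G = 2X.
n_T = Σnᵢ = 9.58 − 2X.
y_i = n_i/n_T, p_i = y_i·P. Kp = p_G^2 / (p_F p_D^3).
This yields a degree-4 equation in X; solving on (0,1), X = 0.571.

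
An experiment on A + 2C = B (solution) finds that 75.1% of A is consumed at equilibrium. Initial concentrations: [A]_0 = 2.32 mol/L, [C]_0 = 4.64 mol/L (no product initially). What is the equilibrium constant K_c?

K_c = 2.26 (mol/L)^-2

Let X = conversion of A.
Concentrations: [A] = 2.32 − 2.32X; [C] = 4.64 − 4.64X; [B] = 2.32X.
At X = 0.751: [A] = 0.578, [C] = 1.16, [B] = 1.74.
K_c = [B] / ([A] [C]^2) = 2.26 (mol/L)^-2.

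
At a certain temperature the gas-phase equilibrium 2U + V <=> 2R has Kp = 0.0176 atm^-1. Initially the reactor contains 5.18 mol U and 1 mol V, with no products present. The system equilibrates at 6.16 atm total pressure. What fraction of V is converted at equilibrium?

Take 1 mol V as basis and let X be its fractional conversion, so ξ = X.
At extent ξ: n_U = 5.18 − 2X; n_V = 1 − X; n_R = 2X.
Total moles n_T = 6.18 − X.
With p_i = (n_i/n_T)P, Kp = p_R^2 / (p_U^2 p_V).
Equating to 0.0176 atm^-1 and solving on 0 < X < 1: X = 0.269.

X = 0.269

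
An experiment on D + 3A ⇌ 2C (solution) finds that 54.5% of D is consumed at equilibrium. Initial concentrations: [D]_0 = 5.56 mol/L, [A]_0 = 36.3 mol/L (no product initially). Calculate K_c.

K_c = 0.000721 (mol/L)^-2

Let X = conversion of D.
Concentrations: [D] = 5.56 − 5.56X; [A] = 36.3 − 16.7X; [C] = 11.1X.
At X = 0.545: [D] = 2.53, [A] = 27.2, [C] = 6.06.
K_c = [C]^2 / ([D] [A]^3) = 0.000721 (mol/L)^-2.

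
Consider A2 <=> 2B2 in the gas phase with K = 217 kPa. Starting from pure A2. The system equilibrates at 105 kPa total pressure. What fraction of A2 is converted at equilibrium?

Basis: 1 mol A2 initially; let X = conversion of A2. Extent ξ = X.
Species balance: n_A2 = 1 − X; n_B2 = 2X.
n_T = Σnᵢ = 1 + X.
Mole fractions y_i = n_i/n_T; K = p_B2^2 / (p_A2) with p_i = y_i·P.
This yields a degree-2 equation in X; solving on (0,1), X = 0.584.

X = 0.584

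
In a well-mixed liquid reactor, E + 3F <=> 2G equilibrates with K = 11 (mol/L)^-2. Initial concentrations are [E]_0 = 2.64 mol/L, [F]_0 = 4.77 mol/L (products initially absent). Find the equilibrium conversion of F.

X = 0.835

Let X = conversion of F; extent ξ = 4.77X/3 mol/L.
Concentrations: [E] = 2.64 − 1.59X; [F] = 4.77 − 4.77X; [G] = 3.18X.
K = [G]^2 / ([E] [F]^3).
This equals 11 at X = 0.835 (the root in 0 < X < 1).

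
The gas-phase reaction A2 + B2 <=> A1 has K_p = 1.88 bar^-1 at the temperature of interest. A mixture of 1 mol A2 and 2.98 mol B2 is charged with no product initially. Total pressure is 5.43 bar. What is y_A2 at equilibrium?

y_A2 = 0.041

Basis: 1 mol A2 initially; let X = conversion of A2. Extent ξ = X.
Mole table: n_A2 = 1 − X; n_B2 = 2.98 − X; n_A1 = X.
n_T = Σnᵢ = 3.98 − X.
Mole fractions y_i = n_i/n_T; K_p = p_A1 / (p_A2 p_B2) with p_i = y_i·P.
This yields a degree-2 equation in X; solving on (0,1), X = 0.874.
Then n_A2 = 0.126, n_T = 3.11, so y_A2 = 0.041.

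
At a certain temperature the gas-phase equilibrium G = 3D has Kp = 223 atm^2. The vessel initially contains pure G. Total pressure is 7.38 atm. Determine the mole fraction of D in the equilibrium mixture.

Let X = conversion of G (basis 1 mol G); extent of reaction ξ = X.
At extent ξ: n_G = 1 − X; n_D = 3X.
n_T = Σnᵢ = 1 + 2X.
With p_i = (n_i/n_T)P, Kp = p_D^3 / (p_G).
Setting this equal to 223 atm^2 and taking the physical root (0 < X < 1) gives X = 0.654.
Then n_D = 1.96, n_T = 2.31, so y_D = 0.850.

y_D = 0.850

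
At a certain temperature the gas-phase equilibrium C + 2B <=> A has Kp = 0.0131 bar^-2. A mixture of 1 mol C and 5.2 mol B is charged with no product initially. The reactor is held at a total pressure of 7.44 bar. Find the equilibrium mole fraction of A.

Basis: 1 mol C initially; let X = conversion of C. Extent ξ = X.
Species balance: n_C = 1 − X; n_B = 5.2 − 2X; n_A = X.
Total moles n_T = 6.2 − 2X.
Mole fractions y_i = n_i/n_T; Kp = p_A / (p_C p_B^2) with p_i = y_i·P.
Equating to 0.0131 bar^-2 and solving on 0 < X < 1: X = 0.328.
Then n_A = 0.328, n_T = 5.54, so y_A = 0.059.

y_A = 0.059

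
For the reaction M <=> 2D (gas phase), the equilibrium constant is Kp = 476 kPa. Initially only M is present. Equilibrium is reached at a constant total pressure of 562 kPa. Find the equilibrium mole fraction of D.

y_D = 0.590

Basis: 1 mol M initially; let X = conversion of M. Extent ξ = X.
Mole table: n_M = 1 − X; n_D = 2X.
Summing: n_T = 1 + X.
y_i = n_i/n_T, p_i = y_i·P. Kp = p_D^2 / (p_M).
Equating to 476 kPa and solving on 0 < X < 1: X = 0.418.
Then n_D = 0.836, n_T = 1.42, so y_D = 0.590.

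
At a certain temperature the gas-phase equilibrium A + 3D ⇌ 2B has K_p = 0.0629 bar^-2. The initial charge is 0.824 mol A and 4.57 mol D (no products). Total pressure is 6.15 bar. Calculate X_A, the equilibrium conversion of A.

X = 0.626

Basis: 0.824 mol A initially; let X = conversion of A. Extent ξ = 0.824X.
Mole table: n_A = 0.824 − 0.824X; n_D = 4.57 − 2.47X; n_B = 1.65X.
n_T = Σnᵢ = 5.39 − 1.65X.
Mole fractions y_i = n_i/n_T; K_p = p_B^2 / (p_A p_D^3) with p_i = y_i·P.
Equating to 0.0629 bar^-2 and solving on 0 < X < 1: X = 0.626.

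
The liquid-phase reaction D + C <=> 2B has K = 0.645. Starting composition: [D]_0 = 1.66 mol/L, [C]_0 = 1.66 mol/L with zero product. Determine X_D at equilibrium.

X = 0.287

Let X = conversion of D; extent ξ = 1.66·X mol/L.
Concentrations: [D] = 1.66 − 1.66X; [C] = 1.66 − 1.66X; [B] = 3.32X.
K = [B]^2 / ([D] [C]).
Setting equal to 0.645 and solving for X on (0,1) gives X = 0.287.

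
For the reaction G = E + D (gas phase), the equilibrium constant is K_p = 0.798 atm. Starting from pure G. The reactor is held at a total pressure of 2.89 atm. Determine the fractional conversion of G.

X = 0.465

Basis: 1 mol G initially; let X = conversion of G. Extent ξ = X.
Species balance: n_G = 1 − X; n_E = X; n_D = X.
Summing: n_T = 1 + X.
Mole fractions y_i = n_i/n_T; K_p = p_E p_D / (p_G) with p_i = y_i·P.
This yields a degree-2 equation in X; solving on (0,1), X = 0.465.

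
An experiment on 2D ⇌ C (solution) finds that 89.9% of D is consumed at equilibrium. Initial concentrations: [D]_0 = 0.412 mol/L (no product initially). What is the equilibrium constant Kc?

Let X = conversion of D.
Concentrations: [D] = 0.412 − 0.412X; [C] = 0.206X.
At X = 0.899: [D] = 0.0416, [C] = 0.185.
Kc = [C] / ([D]^2) = 107 L/mol.

Kc = 107 L/mol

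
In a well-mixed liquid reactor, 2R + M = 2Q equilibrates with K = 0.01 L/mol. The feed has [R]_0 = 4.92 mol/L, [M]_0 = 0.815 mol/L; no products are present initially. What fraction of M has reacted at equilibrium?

Let X = conversion of M; extent ξ = 0.815·X mol/L.
Concentrations: [R] = 4.92 − 1.63X; [M] = 0.815 − 0.815X; [Q] = 1.63X.
K = [Q]^2 / ([R]^2 [M]).
Equating to 0.01 L/mol: the physical root is X = 0.223.

X = 0.223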